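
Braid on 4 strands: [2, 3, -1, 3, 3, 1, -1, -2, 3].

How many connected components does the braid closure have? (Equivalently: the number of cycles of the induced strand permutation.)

Track the strand permutation on 4 strands, starting from identity.
  step 1: s2 swaps positions 2,3 -> [1 3 2 4]
  step 2: s3 swaps positions 3,4 -> [1 3 4 2]
  step 3: s1^-1 swaps positions 1,2 -> [3 1 4 2]
  step 4: s3 swaps positions 3,4 -> [3 1 2 4]
  step 5: s3 swaps positions 3,4 -> [3 1 4 2]
  step 6: s1 swaps positions 1,2 -> [1 3 4 2]
  step 7: s1^-1 swaps positions 1,2 -> [3 1 4 2]
  step 8: s2^-1 swaps positions 2,3 -> [3 4 1 2]
  step 9: s3 swaps positions 3,4 -> [3 4 2 1]
Final permutation (position -> original strand): [3 4 2 1]
Closure components = cycle count of this permutation = 1.

Answer: 1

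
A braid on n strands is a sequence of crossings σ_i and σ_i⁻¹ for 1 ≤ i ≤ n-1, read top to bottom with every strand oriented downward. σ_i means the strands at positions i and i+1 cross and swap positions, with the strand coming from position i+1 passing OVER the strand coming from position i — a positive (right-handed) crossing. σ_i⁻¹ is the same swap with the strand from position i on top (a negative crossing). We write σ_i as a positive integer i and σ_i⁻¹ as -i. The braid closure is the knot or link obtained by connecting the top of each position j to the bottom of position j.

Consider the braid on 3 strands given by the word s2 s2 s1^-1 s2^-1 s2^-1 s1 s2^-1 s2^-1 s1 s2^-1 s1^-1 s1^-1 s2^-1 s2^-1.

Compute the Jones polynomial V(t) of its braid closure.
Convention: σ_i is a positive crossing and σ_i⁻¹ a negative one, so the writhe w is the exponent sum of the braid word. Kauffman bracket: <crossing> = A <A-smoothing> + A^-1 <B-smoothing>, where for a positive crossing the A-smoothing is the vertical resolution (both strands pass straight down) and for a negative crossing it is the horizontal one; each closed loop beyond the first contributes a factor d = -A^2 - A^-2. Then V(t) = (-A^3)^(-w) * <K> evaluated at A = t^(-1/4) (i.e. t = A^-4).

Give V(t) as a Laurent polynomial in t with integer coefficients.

2*t^-2 - 3*t^-3 + 6*t^-4 - 7*t^-5 + 7*t^-6 - 7*t^-7 + 5*t^-8 - 3*t^-9 + t^-10

Derivation:
The presented braid s2 s2 s1^-1 s2^-1 s2^-1 s1 s2^-1 s2^-1 s1 s2^-1 s1^-1 s1^-1 s2^-1 s2^-1 on 3 strands reduces by inverse Markov moves (closure unchanged at each step):
  Deconjugate: the word is γ·β·γ⁻¹ with γ = s2 (prefix) and γ⁻¹ = s2^-1 (suffix); strip both.
  Deconjugate: the word is γ·β·γ⁻¹ with γ = s2 (prefix) and γ⁻¹ = s2^-1 (suffix); strip both.
Reduced to β = s1^-1 s2^-1 s2^-1 s1 s2^-1 s2^-1 s1 s2^-1 s1^-1 s1^-1 on 3 strands, 10 crossings.
Compute on β:
Braid: s1^-1 s2^-1 s2^-1 s1 s2^-1 s2^-1 s1 s2^-1 s1^-1 s1^-1 on 3 strands, 10 crossings.
Writhe w = (#positive) - (#negative) = 2 - 8 = -6.
State-sum expansion of <K>. There are 2^10 = 1024 states.
Each crossing splits two ways (0=vertical, 1=horizontal). The state's weight is A^(#A-smoothings - #B-smoothings) * d^(loops - 1).
Tabulate the states by total A-exponent and number of loops L (A-exp: L × count):
  A^10: L=7 ×1
  A^8: L=6 ×10
  A^6: L=5 ×44, L=7 ×1
  A^4: L=4 ×110, L=6 ×10
  A^2: L=3 ×166, L=5 ×44
  A^0: L=2 ×144, L=4 ×106, L=6 ×2
  A^-2: L=1 ×57, L=3 ×140, L=5 ×13
  A^-4: L=2 ×91, L=4 ×28, L=6 ×1
  A^-6: L=1 ×16, L=3 ×26, L=5 ×3
  A^-8: L=2 ×7, L=4 ×3
  A^-10: L=3 ×1
Each group contributes A^e * Σ count * d^(L-1):
Powers of d = -A^2 - A^-2: d^2 = A^4 + 2 + A^-4; d^3 = -A^6 - 3*A^2 - 3*A^-2 - A^-6; d^4 = A^8 + 4*A^4 + 6 + 4*A^-4 + A^-8; d^5 = -A^10 - 5*A^6 - 10*A^2 - 10*A^-2 - 5*A^-6 - A^-10; d^6 = A^12 + 6*A^8 + 15*A^4 + 20 + 15*A^-4 + 6*A^-8 + A^-12.
  A^10 * (d^6) = A^22 + 6*A^18 + 15*A^14 + 20*A^10 + 15*A^6 + 6*A^2 + A^-2
  A^8 * (10*d^5) = -10*A^18 - 50*A^14 - 100*A^10 - 100*A^6 - 50*A^2 - 10*A^-2
  A^6 * (44*d^4 + d^6) = A^18 + 50*A^14 + 191*A^10 + 284*A^6 + 191*A^2 + 50*A^-2 + A^-6
  A^4 * (110*d^3 + 10*d^5) = -10*A^14 - 160*A^10 - 430*A^6 - 430*A^2 - 160*A^-2 - 10*A^-6
  A^2 * (166*d^2 + 44*d^4) = 44*A^10 + 342*A^6 + 596*A^2 + 342*A^-2 + 44*A^-6
  A^0 * (144*d + 106*d^3 + 2*d^5) = -2*A^10 - 116*A^6 - 482*A^2 - 482*A^-2 - 116*A^-6 - 2*A^-10
  A^-2 * (57 + 140*d^2 + 13*d^4) = 13*A^6 + 192*A^2 + 415*A^-2 + 192*A^-6 + 13*A^-10
  A^-4 * (91*d + 28*d^3 + d^5) = -A^6 - 33*A^2 - 185*A^-2 - 185*A^-6 - 33*A^-10 - A^-14
  A^-6 * (16 + 26*d^2 + 3*d^4) = 3*A^2 + 38*A^-2 + 86*A^-6 + 38*A^-10 + 3*A^-14
  A^-8 * (7*d + 3*d^3) = -3*A^-2 - 16*A^-6 - 16*A^-10 - 3*A^-14
  A^-10 * (d^2) = A^-6 + 2*A^-10 + A^-14
Summing the groups: <K> = A^22 - 3*A^18 + 5*A^14 - 7*A^10 + 7*A^6 - 7*A^2 + 6*A^-2 - 3*A^-6 + 2*A^-10
Normalise by the writhe: (-A^3)^(-w) = (-A^3)^(6) = A^18, so f(A) = A^18 * <K> = A^40 - 3*A^36 + 5*A^32 - 7*A^28 + 7*A^24 - 7*A^20 + 6*A^16 - 3*A^12 + 2*A^8.
Substitute A = t^(-1/4), i.e. A^e → t^(-e/4): V(t) = 2*t^-2 - 3*t^-3 + 6*t^-4 - 7*t^-5 + 7*t^-6 - 7*t^-7 + 5*t^-8 - 3*t^-9 + t^-10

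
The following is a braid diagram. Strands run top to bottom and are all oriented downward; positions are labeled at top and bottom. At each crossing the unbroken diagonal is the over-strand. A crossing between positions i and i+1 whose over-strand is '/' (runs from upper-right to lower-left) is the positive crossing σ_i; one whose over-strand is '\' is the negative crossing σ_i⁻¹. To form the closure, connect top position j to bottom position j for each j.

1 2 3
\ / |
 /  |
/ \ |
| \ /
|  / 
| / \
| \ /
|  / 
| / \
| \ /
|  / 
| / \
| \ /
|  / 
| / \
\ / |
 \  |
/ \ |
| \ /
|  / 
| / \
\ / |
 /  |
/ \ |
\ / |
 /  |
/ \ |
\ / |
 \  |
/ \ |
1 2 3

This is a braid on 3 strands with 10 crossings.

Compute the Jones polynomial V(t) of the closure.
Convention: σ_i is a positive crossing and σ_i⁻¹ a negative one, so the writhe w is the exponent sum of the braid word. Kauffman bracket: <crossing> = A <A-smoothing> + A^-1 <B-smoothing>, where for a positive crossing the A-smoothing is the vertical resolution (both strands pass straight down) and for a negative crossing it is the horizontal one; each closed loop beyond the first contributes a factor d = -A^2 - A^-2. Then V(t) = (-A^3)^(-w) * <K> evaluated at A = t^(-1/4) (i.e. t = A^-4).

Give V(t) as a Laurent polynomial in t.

-t^9 + t^8 - 2*t^7 + 3*t^6 - 2*t^5 + 2*t^4 - t^3 + t^2

Derivation:
Reading the diagram top to bottom ('/'-over between positions i,i+1 = s_i, '\'-over = s_i^-1): braid word = s1 s2 s2 s2 s2 s1^-1 s2 s1 s1 s1^-1.
The presented braid s1 s2 s2 s2 s2 s1^-1 s2 s1 s1 s1^-1 on 3 strands reduces by inverse Markov moves (closure unchanged at each step):
  Deconjugate: the word is γ·β·γ⁻¹ with γ = s1 (prefix) and γ⁻¹ = s1^-1 (suffix); strip both.
Reduced to β = s2 s2 s2 s2 s1^-1 s2 s1 s1 on 3 strands, 8 crossings.
Compute on β:
Braid: s2 s2 s2 s2 s1^-1 s2 s1 s1 on 3 strands, 8 crossings.
Writhe w = (#positive) - (#negative) = 7 - 1 = 6.
State-sum expansion of <K>. There are 2^8 = 256 states.
Smooth each crossing (0=||, 1=⌣⌢); contribution A^(Σ sign_k(1-2s_k)) * d^(L-1).
Tabulate the states by total A-exponent and number of loops L (A-exp: L × count):
  A^8: L=2 ×1
  A^6: L=1 ×5, L=3 ×3
  A^4: L=2 ×27, L=4 ×1
  A^2: L=1 ×18, L=3 ×38
  A^0: L=2 ×41, L=4 ×29
  A^-2: L=3 ×44, L=5 ×12
  A^-4: L=4 ×26, L=6 ×2
  A^-6: L=5 ×8
  A^-8: L=6 ×1
Each group contributes A^e * Σ count * d^(L-1):
Powers of d = -A^2 - A^-2: d^2 = A^4 + 2 + A^-4; d^3 = -A^6 - 3*A^2 - 3*A^-2 - A^-6; d^4 = A^8 + 4*A^4 + 6 + 4*A^-4 + A^-8; d^5 = -A^10 - 5*A^6 - 10*A^2 - 10*A^-2 - 5*A^-6 - A^-10.
  A^8 * (d) = -A^10 - A^6
  A^6 * (5 + 3*d^2) = 3*A^10 + 11*A^6 + 3*A^2
  A^4 * (27*d + d^3) = -A^10 - 30*A^6 - 30*A^2 - A^-2
  A^2 * (18 + 38*d^2) = 38*A^6 + 94*A^2 + 38*A^-2
  A^0 * (41*d + 29*d^3) = -29*A^6 - 128*A^2 - 128*A^-2 - 29*A^-6
  A^-2 * (44*d^2 + 12*d^4) = 12*A^6 + 92*A^2 + 160*A^-2 + 92*A^-6 + 12*A^-10
  A^-4 * (26*d^3 + 2*d^5) = -2*A^6 - 36*A^2 - 98*A^-2 - 98*A^-6 - 36*A^-10 - 2*A^-14
  A^-6 * (8*d^4) = 8*A^2 + 32*A^-2 + 48*A^-6 + 32*A^-10 + 8*A^-14
  A^-8 * (d^5) = -A^2 - 5*A^-2 - 10*A^-6 - 10*A^-10 - 5*A^-14 - A^-18
Summing the groups: <K> = A^10 - A^6 + 2*A^2 - 2*A^-2 + 3*A^-6 - 2*A^-10 + A^-14 - A^-18
Normalise by the writhe: (-A^3)^(-w) = (-A^3)^(-6) = A^-18, so f(A) = A^-18 * <K> = A^-8 - A^-12 + 2*A^-16 - 2*A^-20 + 3*A^-24 - 2*A^-28 + A^-32 - A^-36.
Substitute A = t^(-1/4), i.e. A^e → t^(-e/4): V(t) = -t^9 + t^8 - 2*t^7 + 3*t^6 - 2*t^5 + 2*t^4 - t^3 + t^2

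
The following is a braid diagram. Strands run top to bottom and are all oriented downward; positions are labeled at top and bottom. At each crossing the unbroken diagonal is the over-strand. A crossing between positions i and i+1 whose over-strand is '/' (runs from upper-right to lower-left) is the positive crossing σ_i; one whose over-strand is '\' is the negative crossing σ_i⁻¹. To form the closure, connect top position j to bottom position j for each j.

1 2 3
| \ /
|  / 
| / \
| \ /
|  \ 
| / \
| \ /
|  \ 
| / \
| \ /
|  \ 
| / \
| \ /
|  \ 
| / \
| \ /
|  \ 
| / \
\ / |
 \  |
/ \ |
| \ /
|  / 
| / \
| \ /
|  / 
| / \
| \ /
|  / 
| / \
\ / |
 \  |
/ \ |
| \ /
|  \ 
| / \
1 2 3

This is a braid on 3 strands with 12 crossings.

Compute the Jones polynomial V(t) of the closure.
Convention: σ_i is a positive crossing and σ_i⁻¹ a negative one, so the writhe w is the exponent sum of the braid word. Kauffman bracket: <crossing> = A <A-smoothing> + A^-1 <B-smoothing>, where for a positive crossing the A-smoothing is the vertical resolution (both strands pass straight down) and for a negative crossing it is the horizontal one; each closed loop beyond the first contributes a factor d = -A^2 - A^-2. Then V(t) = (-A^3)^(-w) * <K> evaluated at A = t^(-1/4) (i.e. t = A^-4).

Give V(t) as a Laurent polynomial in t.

Reading the diagram top to bottom ('/'-over between positions i,i+1 = s_i, '\'-over = s_i^-1): braid word = s2 s2^-1 s2^-1 s2^-1 s2^-1 s2^-1 s1^-1 s2 s2 s2 s1^-1 s2^-1.
The presented braid s2 s2^-1 s2^-1 s2^-1 s2^-1 s2^-1 s1^-1 s2 s2 s2 s1^-1 s2^-1 on 3 strands reduces by inverse Markov moves (closure unchanged at each step):
  Deconjugate: the word is γ·β·γ⁻¹ with γ = s2 (prefix) and γ⁻¹ = s2^-1 (suffix); strip both.
Reduced to β = s2^-1 s2^-1 s2^-1 s2^-1 s2^-1 s1^-1 s2 s2 s2 s1^-1 on 3 strands, 10 crossings.
Compute on β:
Braid: s2^-1 s2^-1 s2^-1 s2^-1 s2^-1 s1^-1 s2 s2 s2 s1^-1 on 3 strands, 10 crossings.
Writhe w = (#positive) - (#negative) = 3 - 7 = -4.
Computing the Kauffman bracket via state sum. There are 2^10 = 1024 states.
Each crossing splits two ways (0=vertical, 1=horizontal). The state's weight is A^(#A-smoothings - #B-smoothings) * d^(loops - 1).
Tabulate the states by total A-exponent and number of loops L (A-exp: L × count):
  A^10: L=6 ×1
  A^8: L=5 ×10
  A^6: L=4 ×35, L=6 ×10
  A^4: L=3 ×60, L=5 ×50, L=7 ×10
  A^2: L=2 ×55, L=4 ×100, L=6 ×50, L=8 ×5
  A^0: L=1 ×25, L=3 ×101, L=5 ×100, L=7 ×25, L=9 ×1
  A^-2: L=2 ×55, L=4 ×100, L=6 ×50, L=8 ×5
  A^-4: L=1 ×6, L=3 ×54, L=5 ×50, L=7 ×10
  A^-6: L=2 ×9, L=4 ×26, L=6 ×10
  A^-8: L=3 ×5, L=5 ×5
  A^-10: L=4 ×1
Each group contributes A^e * Σ count * d^(L-1):
Powers of d = -A^2 - A^-2: d^2 = A^4 + 2 + A^-4; d^3 = -A^6 - 3*A^2 - 3*A^-2 - A^-6; d^4 = A^8 + 4*A^4 + 6 + 4*A^-4 + A^-8; d^5 = -A^10 - 5*A^6 - 10*A^2 - 10*A^-2 - 5*A^-6 - A^-10; d^6 = A^12 + 6*A^8 + 15*A^4 + 20 + 15*A^-4 + 6*A^-8 + A^-12; d^7 = -A^14 - 7*A^10 - 21*A^6 - 35*A^2 - 35*A^-2 - 21*A^-6 - 7*A^-10 - A^-14; d^8 = A^16 + 8*A^12 + 28*A^8 + 56*A^4 + 70 + 56*A^-4 + 28*A^-8 + 8*A^-12 + A^-16.
  A^10 * (d^5) = -A^20 - 5*A^16 - 10*A^12 - 10*A^8 - 5*A^4 - 1
  A^8 * (10*d^4) = 10*A^16 + 40*A^12 + 60*A^8 + 40*A^4 + 10
  A^6 * (35*d^3 + 10*d^5) = -10*A^16 - 85*A^12 - 205*A^8 - 205*A^4 - 85 - 10*A^-4
  A^4 * (60*d^2 + 50*d^4 + 10*d^6) = 10*A^16 + 110*A^12 + 410*A^8 + 620*A^4 + 410 + 110*A^-4 + 10*A^-8
  A^2 * (55*d + 100*d^3 + 50*d^5 + 5*d^7) = -5*A^16 - 85*A^12 - 455*A^8 - 1030*A^4 - 1030 - 455*A^-4 - 85*A^-8 - 5*A^-12
  A^0 * (25 + 101*d^2 + 100*d^4 + 25*d^6 + d^8) = A^16 + 33*A^12 + 278*A^8 + 932*A^4 + 1397 + 932*A^-4 + 278*A^-8 + 33*A^-12 + A^-16
  A^-2 * (55*d + 100*d^3 + 50*d^5 + 5*d^7) = -5*A^12 - 85*A^8 - 455*A^4 - 1030 - 1030*A^-4 - 455*A^-8 - 85*A^-12 - 5*A^-16
  A^-4 * (6 + 54*d^2 + 50*d^4 + 10*d^6) = 10*A^8 + 110*A^4 + 404 + 614*A^-4 + 404*A^-8 + 110*A^-12 + 10*A^-16
  A^-6 * (9*d + 26*d^3 + 10*d^5) = -10*A^4 - 76 - 187*A^-4 - 187*A^-8 - 76*A^-12 - 10*A^-16
  A^-8 * (5*d^2 + 5*d^4) = 5 + 25*A^-4 + 40*A^-8 + 25*A^-12 + 5*A^-16
  A^-10 * (d^3) = -A^-4 - 3*A^-8 - 3*A^-12 - A^-16
Summing the groups: <K> = -A^20 + A^16 - 2*A^12 + 3*A^8 - 3*A^4 + 4 - 2*A^-4 + 2*A^-8 - A^-12
Normalise by the writhe: (-A^3)^(-w) = (-A^3)^(4) = A^12, so f(A) = A^12 * <K> = -A^32 + A^28 - 2*A^24 + 3*A^20 - 3*A^16 + 4*A^12 - 2*A^8 + 2*A^4 - 1.
Substitute A = t^(-1/4), i.e. A^e → t^(-e/4): V(t) = -1 + 2*t^-1 - 2*t^-2 + 4*t^-3 - 3*t^-4 + 3*t^-5 - 2*t^-6 + t^-7 - t^-8

Answer: -1 + 2*t^-1 - 2*t^-2 + 4*t^-3 - 3*t^-4 + 3*t^-5 - 2*t^-6 + t^-7 - t^-8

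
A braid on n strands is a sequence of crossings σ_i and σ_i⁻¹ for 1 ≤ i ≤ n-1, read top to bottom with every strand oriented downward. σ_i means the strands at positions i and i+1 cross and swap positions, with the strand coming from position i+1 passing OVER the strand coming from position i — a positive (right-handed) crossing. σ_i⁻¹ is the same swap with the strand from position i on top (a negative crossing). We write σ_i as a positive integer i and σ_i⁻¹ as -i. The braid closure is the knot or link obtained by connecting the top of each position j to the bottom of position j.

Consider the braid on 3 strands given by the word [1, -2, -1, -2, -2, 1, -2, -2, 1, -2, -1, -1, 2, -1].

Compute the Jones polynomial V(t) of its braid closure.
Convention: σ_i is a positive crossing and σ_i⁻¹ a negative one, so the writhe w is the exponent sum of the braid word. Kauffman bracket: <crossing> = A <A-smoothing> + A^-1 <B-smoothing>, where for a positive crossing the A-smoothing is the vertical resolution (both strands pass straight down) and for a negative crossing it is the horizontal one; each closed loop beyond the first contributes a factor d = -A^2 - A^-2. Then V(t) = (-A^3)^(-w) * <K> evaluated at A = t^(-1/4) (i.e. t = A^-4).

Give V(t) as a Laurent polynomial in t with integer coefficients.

2*t^-2 - 3*t^-3 + 6*t^-4 - 7*t^-5 + 7*t^-6 - 7*t^-7 + 5*t^-8 - 3*t^-9 + t^-10

Derivation:
The presented braid s1 s2^-1 s1^-1 s2^-1 s2^-1 s1 s2^-1 s2^-1 s1 s2^-1 s1^-1 s1^-1 s2 s1^-1 on 3 strands reduces by inverse Markov moves (closure unchanged at each step):
  Deconjugate: the word is γ·β·γ⁻¹ with γ = s1 s2^-1 (prefix) and γ⁻¹ = s2 s1^-1 (suffix); strip both.
Reduced to β = s1^-1 s2^-1 s2^-1 s1 s2^-1 s2^-1 s1 s2^-1 s1^-1 s1^-1 on 3 strands, 10 crossings.
Compute on β:
Braid: s1^-1 s2^-1 s2^-1 s1 s2^-1 s2^-1 s1 s2^-1 s1^-1 s1^-1 on 3 strands, 10 crossings.
Writhe w = (#positive) - (#negative) = 2 - 8 = -6.
Computing the Kauffman bracket via state sum. There are 2^10 = 1024 states.
Each crossing splits two ways (0=vertical, 1=horizontal). The state's weight is A^(#A-smoothings - #B-smoothings) * d^(loops - 1).
Tabulate the states by total A-exponent and number of loops L (A-exp: L × count):
  A^10: L=7 ×1
  A^8: L=6 ×10
  A^6: L=5 ×44, L=7 ×1
  A^4: L=4 ×110, L=6 ×10
  A^2: L=3 ×166, L=5 ×44
  A^0: L=2 ×144, L=4 ×106, L=6 ×2
  A^-2: L=1 ×57, L=3 ×140, L=5 ×13
  A^-4: L=2 ×91, L=4 ×28, L=6 ×1
  A^-6: L=1 ×16, L=3 ×26, L=5 ×3
  A^-8: L=2 ×7, L=4 ×3
  A^-10: L=3 ×1
Each group contributes A^e * Σ count * d^(L-1):
Powers of d = -A^2 - A^-2: d^2 = A^4 + 2 + A^-4; d^3 = -A^6 - 3*A^2 - 3*A^-2 - A^-6; d^4 = A^8 + 4*A^4 + 6 + 4*A^-4 + A^-8; d^5 = -A^10 - 5*A^6 - 10*A^2 - 10*A^-2 - 5*A^-6 - A^-10; d^6 = A^12 + 6*A^8 + 15*A^4 + 20 + 15*A^-4 + 6*A^-8 + A^-12.
  A^10 * (d^6) = A^22 + 6*A^18 + 15*A^14 + 20*A^10 + 15*A^6 + 6*A^2 + A^-2
  A^8 * (10*d^5) = -10*A^18 - 50*A^14 - 100*A^10 - 100*A^6 - 50*A^2 - 10*A^-2
  A^6 * (44*d^4 + d^6) = A^18 + 50*A^14 + 191*A^10 + 284*A^6 + 191*A^2 + 50*A^-2 + A^-6
  A^4 * (110*d^3 + 10*d^5) = -10*A^14 - 160*A^10 - 430*A^6 - 430*A^2 - 160*A^-2 - 10*A^-6
  A^2 * (166*d^2 + 44*d^4) = 44*A^10 + 342*A^6 + 596*A^2 + 342*A^-2 + 44*A^-6
  A^0 * (144*d + 106*d^3 + 2*d^5) = -2*A^10 - 116*A^6 - 482*A^2 - 482*A^-2 - 116*A^-6 - 2*A^-10
  A^-2 * (57 + 140*d^2 + 13*d^4) = 13*A^6 + 192*A^2 + 415*A^-2 + 192*A^-6 + 13*A^-10
  A^-4 * (91*d + 28*d^3 + d^5) = -A^6 - 33*A^2 - 185*A^-2 - 185*A^-6 - 33*A^-10 - A^-14
  A^-6 * (16 + 26*d^2 + 3*d^4) = 3*A^2 + 38*A^-2 + 86*A^-6 + 38*A^-10 + 3*A^-14
  A^-8 * (7*d + 3*d^3) = -3*A^-2 - 16*A^-6 - 16*A^-10 - 3*A^-14
  A^-10 * (d^2) = A^-6 + 2*A^-10 + A^-14
Summing the groups: <K> = A^22 - 3*A^18 + 5*A^14 - 7*A^10 + 7*A^6 - 7*A^2 + 6*A^-2 - 3*A^-6 + 2*A^-10
Normalise by the writhe: (-A^3)^(-w) = (-A^3)^(6) = A^18, so f(A) = A^18 * <K> = A^40 - 3*A^36 + 5*A^32 - 7*A^28 + 7*A^24 - 7*A^20 + 6*A^16 - 3*A^12 + 2*A^8.
Substitute A = t^(-1/4), i.e. A^e → t^(-e/4): V(t) = 2*t^-2 - 3*t^-3 + 6*t^-4 - 7*t^-5 + 7*t^-6 - 7*t^-7 + 5*t^-8 - 3*t^-9 + t^-10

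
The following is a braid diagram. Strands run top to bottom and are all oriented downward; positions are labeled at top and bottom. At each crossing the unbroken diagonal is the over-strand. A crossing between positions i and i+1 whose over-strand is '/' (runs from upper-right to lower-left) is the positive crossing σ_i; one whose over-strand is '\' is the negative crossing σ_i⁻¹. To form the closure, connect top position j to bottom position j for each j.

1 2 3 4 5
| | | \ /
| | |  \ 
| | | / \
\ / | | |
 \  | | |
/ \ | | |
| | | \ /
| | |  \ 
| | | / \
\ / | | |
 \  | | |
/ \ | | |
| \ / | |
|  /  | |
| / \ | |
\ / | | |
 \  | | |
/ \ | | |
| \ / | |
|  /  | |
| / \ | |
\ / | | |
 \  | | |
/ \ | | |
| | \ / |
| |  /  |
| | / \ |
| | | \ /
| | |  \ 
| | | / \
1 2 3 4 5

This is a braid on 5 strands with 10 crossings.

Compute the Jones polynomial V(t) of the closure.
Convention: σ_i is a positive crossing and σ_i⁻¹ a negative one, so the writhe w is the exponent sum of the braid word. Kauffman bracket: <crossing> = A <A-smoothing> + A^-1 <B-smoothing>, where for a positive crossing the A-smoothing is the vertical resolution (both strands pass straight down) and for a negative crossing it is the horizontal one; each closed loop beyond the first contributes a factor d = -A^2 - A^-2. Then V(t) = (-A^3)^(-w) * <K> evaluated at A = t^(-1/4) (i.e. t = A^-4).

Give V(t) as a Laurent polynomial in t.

Reading the diagram top to bottom ('/'-over between positions i,i+1 = s_i, '\'-over = s_i^-1): braid word = s4^-1 s1^-1 s4^-1 s1^-1 s2 s1^-1 s2 s1^-1 s3 s4^-1.
Braid: s4^-1 s1^-1 s4^-1 s1^-1 s2 s1^-1 s2 s1^-1 s3 s4^-1 on 5 strands, 10 crossings.
Writhe w = (#positive) - (#negative) = 3 - 7 = -4.
Enumerate smoothing states for the bracket polynomial. There are 2^10 = 1024 states.
Smooth each crossing (0=||, 1=⌣⌢); contribution A^(Σ sign_k(1-2s_k)) * d^(L-1).
Tabulate the states by total A-exponent and number of loops L (A-exp: L × count):
  A^10: L=8 ×1
  A^8: L=7 ×10
  A^6: L=6 ×45
  A^4: L=5 ×118, L=7 ×2
  A^2: L=4 ×195, L=6 ×15
  A^0: L=3 ×203, L=5 ×49
  A^-2: L=2 ×123, L=4 ×85, L=6 ×2
  A^-4: L=1 ×33, L=3 ×78, L=5 ×9
  A^-6: L=2 ×29, L=4 ×16
  A^-8: L=3 ×9, L=5 ×1
  A^-10: L=4 ×1
Each group contributes A^e * Σ count * d^(L-1):
Powers of d = -A^2 - A^-2: d^2 = A^4 + 2 + A^-4; d^3 = -A^6 - 3*A^2 - 3*A^-2 - A^-6; d^4 = A^8 + 4*A^4 + 6 + 4*A^-4 + A^-8; d^5 = -A^10 - 5*A^6 - 10*A^2 - 10*A^-2 - 5*A^-6 - A^-10; d^6 = A^12 + 6*A^8 + 15*A^4 + 20 + 15*A^-4 + 6*A^-8 + A^-12; d^7 = -A^14 - 7*A^10 - 21*A^6 - 35*A^2 - 35*A^-2 - 21*A^-6 - 7*A^-10 - A^-14.
  A^10 * (d^7) = -A^24 - 7*A^20 - 21*A^16 - 35*A^12 - 35*A^8 - 21*A^4 - 7 - A^-4
  A^8 * (10*d^6) = 10*A^20 + 60*A^16 + 150*A^12 + 200*A^8 + 150*A^4 + 60 + 10*A^-4
  A^6 * (45*d^5) = -45*A^16 - 225*A^12 - 450*A^8 - 450*A^4 - 225 - 45*A^-4
  A^4 * (118*d^4 + 2*d^6) = 2*A^16 + 130*A^12 + 502*A^8 + 748*A^4 + 502 + 130*A^-4 + 2*A^-8
  A^2 * (195*d^3 + 15*d^5) = -15*A^12 - 270*A^8 - 735*A^4 - 735 - 270*A^-4 - 15*A^-8
  A^0 * (203*d^2 + 49*d^4) = 49*A^8 + 399*A^4 + 700 + 399*A^-4 + 49*A^-8
  A^-2 * (123*d + 85*d^3 + 2*d^5) = -2*A^8 - 95*A^4 - 398 - 398*A^-4 - 95*A^-8 - 2*A^-12
  A^-4 * (33 + 78*d^2 + 9*d^4) = 9*A^4 + 114 + 243*A^-4 + 114*A^-8 + 9*A^-12
  A^-6 * (29*d + 16*d^3) = -16 - 77*A^-4 - 77*A^-8 - 16*A^-12
  A^-8 * (9*d^2 + d^4) = 1 + 13*A^-4 + 24*A^-8 + 13*A^-12 + A^-16
  A^-10 * (d^3) = -A^-4 - 3*A^-8 - 3*A^-12 - A^-16
Summing the groups: <K> = -A^24 + 3*A^20 - 4*A^16 + 5*A^12 - 6*A^8 + 5*A^4 - 4 + 3*A^-4 - A^-8 + A^-12
Normalise by the writhe: (-A^3)^(-w) = (-A^3)^(4) = A^12, so f(A) = A^12 * <K> = -A^36 + 3*A^32 - 4*A^28 + 5*A^24 - 6*A^20 + 5*A^16 - 4*A^12 + 3*A^8 - A^4 + 1.
Substitute A = t^(-1/4), i.e. A^e → t^(-e/4): V(t) = 1 - t^-1 + 3*t^-2 - 4*t^-3 + 5*t^-4 - 6*t^-5 + 5*t^-6 - 4*t^-7 + 3*t^-8 - t^-9

Answer: 1 - t^-1 + 3*t^-2 - 4*t^-3 + 5*t^-4 - 6*t^-5 + 5*t^-6 - 4*t^-7 + 3*t^-8 - t^-9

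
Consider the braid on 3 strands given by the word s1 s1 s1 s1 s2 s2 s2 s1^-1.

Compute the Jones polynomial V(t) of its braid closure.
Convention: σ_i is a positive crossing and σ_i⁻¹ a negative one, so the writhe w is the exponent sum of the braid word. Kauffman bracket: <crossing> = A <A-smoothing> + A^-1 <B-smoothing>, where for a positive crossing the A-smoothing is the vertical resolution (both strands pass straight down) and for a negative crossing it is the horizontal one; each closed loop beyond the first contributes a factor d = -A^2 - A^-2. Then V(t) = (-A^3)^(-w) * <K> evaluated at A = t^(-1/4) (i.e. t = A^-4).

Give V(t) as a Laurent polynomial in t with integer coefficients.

t^8 - 2*t^7 + t^6 - 2*t^5 + 2*t^4 + t^2

Derivation:
The presented braid s1 s1 s1 s1 s2 s2 s2 s1^-1 on 3 strands reduces by inverse Markov moves (closure unchanged at each step):
  Deconjugate: the word is γ·β·γ⁻¹ with γ = s1 (prefix) and γ⁻¹ = s1^-1 (suffix); strip both.
Reduced to β = s1 s1 s1 s2 s2 s2 on 3 strands, 6 crossings.
Compute on β:
Braid: s1 s1 s1 s2 s2 s2 on 3 strands, 6 crossings.
Writhe w = (#positive) - (#negative) = 6 - 0 = 6.
Enumerate smoothing states for the bracket polynomial. There are 2^6 = 64 states.
For each crossing: s=0 is the vertical smoothing, s=1 horizontal. Crossing k contributes A^(sign_k * (1 - 2*s_k)); loop factor d = -A^2 - A^-2.
Tabulate the states by total A-exponent and number of loops L (A-exp: L × count):
  A^6: L=3 ×1
  A^4: L=2 ×6
  A^2: L=1 ×9, L=3 ×6
  A^0: L=2 ×18, L=4 ×2
  A^-2: L=3 ×15
  A^-4: L=4 ×6
  A^-6: L=5 ×1
Each group contributes A^e * Σ count * d^(L-1):
Powers of d = -A^2 - A^-2: d^2 = A^4 + 2 + A^-4; d^3 = -A^6 - 3*A^2 - 3*A^-2 - A^-6; d^4 = A^8 + 4*A^4 + 6 + 4*A^-4 + A^-8.
  A^6 * (d^2) = A^10 + 2*A^6 + A^2
  A^4 * (6*d) = -6*A^6 - 6*A^2
  A^2 * (9 + 6*d^2) = 6*A^6 + 21*A^2 + 6*A^-2
  A^0 * (18*d + 2*d^3) = -2*A^6 - 24*A^2 - 24*A^-2 - 2*A^-6
  A^-2 * (15*d^2) = 15*A^2 + 30*A^-2 + 15*A^-6
  A^-4 * (6*d^3) = -6*A^2 - 18*A^-2 - 18*A^-6 - 6*A^-10
  A^-6 * (d^4) = A^2 + 4*A^-2 + 6*A^-6 + 4*A^-10 + A^-14
Summing the groups: <K> = A^10 + 2*A^2 - 2*A^-2 + A^-6 - 2*A^-10 + A^-14
Normalise by the writhe: (-A^3)^(-w) = (-A^3)^(-6) = A^-18, so f(A) = A^-18 * <K> = A^-8 + 2*A^-16 - 2*A^-20 + A^-24 - 2*A^-28 + A^-32.
Substitute A = t^(-1/4), i.e. A^e → t^(-e/4): V(t) = t^8 - 2*t^7 + t^6 - 2*t^5 + 2*t^4 + t^2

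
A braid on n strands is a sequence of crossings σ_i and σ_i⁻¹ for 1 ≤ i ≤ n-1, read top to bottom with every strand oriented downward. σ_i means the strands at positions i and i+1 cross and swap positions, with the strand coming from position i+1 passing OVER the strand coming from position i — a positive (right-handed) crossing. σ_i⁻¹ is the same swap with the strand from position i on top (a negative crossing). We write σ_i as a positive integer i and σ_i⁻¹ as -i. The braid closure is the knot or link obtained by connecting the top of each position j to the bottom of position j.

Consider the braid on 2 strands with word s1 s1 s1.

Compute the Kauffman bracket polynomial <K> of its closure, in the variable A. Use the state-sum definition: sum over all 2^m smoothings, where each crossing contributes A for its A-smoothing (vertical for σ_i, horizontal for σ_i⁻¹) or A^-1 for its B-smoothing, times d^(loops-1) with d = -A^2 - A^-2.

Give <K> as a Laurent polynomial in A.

-A^5 - A^-3 + A^-7

Derivation:
Braid: s1 s1 s1 on 2 strands, 3 crossings.
Writhe w = (#positive) - (#negative) = 3 - 0 = 3.
State-sum expansion of <K>. There are 2^3 = 8 states.
Smooth each crossing (0=||, 1=⌣⌢); contribution A^(Σ sign_k(1-2s_k)) * d^(L-1).
  state 000: A-exp=+3, loops=2, term = A^3 * d^1
  state 001: A-exp=+1, loops=1, term = A^1 * d^0
  state 010: A-exp=+1, loops=1, term = A^1 * d^0
  state 011: A-exp=-1, loops=2, term = A^-1 * d^1
  state 100: A-exp=+1, loops=1, term = A^1 * d^0
  state 101: A-exp=-1, loops=2, term = A^-1 * d^1
  state 110: A-exp=-1, loops=2, term = A^-1 * d^1
  state 111: A-exp=-3, loops=3, term = A^-3 * d^2
Collect the terms by A-exponent (count of states per loop number):
Powers of d = -A^2 - A^-2: d^2 = A^4 + 2 + A^-4.
  A^3 * (d) = -A^5 - A
  A^1 * (3) = 3*A
  A^-1 * (3*d) = -3*A - 3*A^-3
  A^-3 * (d^2) = A + 2*A^-3 + A^-7
Summing the groups: <K> = -A^5 - A^-3 + A^-7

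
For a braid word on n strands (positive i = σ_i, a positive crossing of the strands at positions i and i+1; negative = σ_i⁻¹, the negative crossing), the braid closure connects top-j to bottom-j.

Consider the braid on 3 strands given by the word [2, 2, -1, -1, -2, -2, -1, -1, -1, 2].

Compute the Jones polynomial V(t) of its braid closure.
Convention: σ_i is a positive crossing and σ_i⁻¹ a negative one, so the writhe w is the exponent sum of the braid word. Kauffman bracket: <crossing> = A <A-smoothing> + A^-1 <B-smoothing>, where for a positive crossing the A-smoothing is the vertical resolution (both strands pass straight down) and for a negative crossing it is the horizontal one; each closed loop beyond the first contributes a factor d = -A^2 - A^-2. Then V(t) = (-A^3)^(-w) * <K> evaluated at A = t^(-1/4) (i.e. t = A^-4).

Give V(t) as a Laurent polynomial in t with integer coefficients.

-1 + 3*t^-1 - 4*t^-2 + 6*t^-3 - 5*t^-4 + 5*t^-5 - 4*t^-6 + 2*t^-7 - t^-8

Derivation:
Braid: s2 s2 s1^-1 s1^-1 s2^-1 s2^-1 s1^-1 s1^-1 s1^-1 s2 on 3 strands, 10 crossings.
Writhe w = (#positive) - (#negative) = 3 - 7 = -4.
State-sum expansion of <K>. There are 2^10 = 1024 states.
Smooth each crossing (0=||, 1=⌣⌢); contribution A^(Σ sign_k(1-2s_k)) * d^(L-1).
Tabulate the states by total A-exponent and number of loops L (A-exp: L × count):
  A^10: L=6 ×1
  A^8: L=5 ×10
  A^6: L=4 ×41, L=6 ×4
  A^4: L=3 ×87, L=5 ×32, L=7 ×1
  A^2: L=2 ×97, L=4 ×100, L=6 ×13
  A^0: L=1 ×46, L=3 ×152, L=5 ×52, L=7 ×2
  A^-2: L=2 ×103, L=4 ×96, L=6 ×11
  A^-4: L=1 ×15, L=3 ×79, L=5 ×26
  A^-6: L=2 ×18, L=4 ×26, L=6 ×1
  A^-8: L=3 ×8, L=5 ×2
  A^-10: L=4 ×1
Each group contributes A^e * Σ count * d^(L-1):
Powers of d = -A^2 - A^-2: d^2 = A^4 + 2 + A^-4; d^3 = -A^6 - 3*A^2 - 3*A^-2 - A^-6; d^4 = A^8 + 4*A^4 + 6 + 4*A^-4 + A^-8; d^5 = -A^10 - 5*A^6 - 10*A^2 - 10*A^-2 - 5*A^-6 - A^-10; d^6 = A^12 + 6*A^8 + 15*A^4 + 20 + 15*A^-4 + 6*A^-8 + A^-12.
  A^10 * (d^5) = -A^20 - 5*A^16 - 10*A^12 - 10*A^8 - 5*A^4 - 1
  A^8 * (10*d^4) = 10*A^16 + 40*A^12 + 60*A^8 + 40*A^4 + 10
  A^6 * (41*d^3 + 4*d^5) = -4*A^16 - 61*A^12 - 163*A^8 - 163*A^4 - 61 - 4*A^-4
  A^4 * (87*d^2 + 32*d^4 + d^6) = A^16 + 38*A^12 + 230*A^8 + 386*A^4 + 230 + 38*A^-4 + A^-8
  A^2 * (97*d + 100*d^3 + 13*d^5) = -13*A^12 - 165*A^8 - 527*A^4 - 527 - 165*A^-4 - 13*A^-8
  A^0 * (46 + 152*d^2 + 52*d^4 + 2*d^6) = 2*A^12 + 64*A^8 + 390*A^4 + 702 + 390*A^-4 + 64*A^-8 + 2*A^-12
  A^-2 * (103*d + 96*d^3 + 11*d^5) = -11*A^8 - 151*A^4 - 501 - 501*A^-4 - 151*A^-8 - 11*A^-12
  A^-4 * (15 + 79*d^2 + 26*d^4) = 26*A^4 + 183 + 329*A^-4 + 183*A^-8 + 26*A^-12
  A^-6 * (18*d + 26*d^3 + d^5) = -A^4 - 31 - 106*A^-4 - 106*A^-8 - 31*A^-12 - A^-16
  A^-8 * (8*d^2 + 2*d^4) = 2 + 16*A^-4 + 28*A^-8 + 16*A^-12 + 2*A^-16
  A^-10 * (d^3) = -A^-4 - 3*A^-8 - 3*A^-12 - A^-16
Summing the groups: <K> = -A^20 + 2*A^16 - 4*A^12 + 5*A^8 - 5*A^4 + 6 - 4*A^-4 + 3*A^-8 - A^-12
Normalise by the writhe: (-A^3)^(-w) = (-A^3)^(4) = A^12, so f(A) = A^12 * <K> = -A^32 + 2*A^28 - 4*A^24 + 5*A^20 - 5*A^16 + 6*A^12 - 4*A^8 + 3*A^4 - 1.
Substitute A = t^(-1/4), i.e. A^e → t^(-e/4): V(t) = -1 + 3*t^-1 - 4*t^-2 + 6*t^-3 - 5*t^-4 + 5*t^-5 - 4*t^-6 + 2*t^-7 - t^-8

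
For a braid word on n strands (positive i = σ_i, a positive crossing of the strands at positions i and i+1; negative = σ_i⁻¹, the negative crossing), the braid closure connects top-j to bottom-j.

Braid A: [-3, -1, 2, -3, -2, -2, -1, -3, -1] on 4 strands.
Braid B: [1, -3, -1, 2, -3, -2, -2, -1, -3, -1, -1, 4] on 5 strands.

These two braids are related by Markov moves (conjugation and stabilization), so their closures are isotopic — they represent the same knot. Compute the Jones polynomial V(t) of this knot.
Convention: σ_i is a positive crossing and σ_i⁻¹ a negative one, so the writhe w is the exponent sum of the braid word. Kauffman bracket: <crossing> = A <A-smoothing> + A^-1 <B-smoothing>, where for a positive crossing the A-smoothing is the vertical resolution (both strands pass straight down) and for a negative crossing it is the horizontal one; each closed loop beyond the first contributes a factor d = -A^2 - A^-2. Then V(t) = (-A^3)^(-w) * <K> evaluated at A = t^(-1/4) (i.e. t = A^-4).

t^-2 - t^-3 + 3*t^-4 - 3*t^-5 + 4*t^-6 - 4*t^-7 + 2*t^-8 - 2*t^-9 + t^-10

Derivation:
Markov-equivalent braids have isotopic closures, hence identical knot invariants. Strip the Markov moves from each word to reach a common short braid β, then compute V(t) once on β.
Braid A: s3^-1 s1^-1 s2 s3^-1 s2^-1 s2^-1 s1^-1 s3^-1 s1^-1 on 4 strands has no conjugating prefix/suffix or stabilization to strip; take β = s3^-1 s1^-1 s2 s3^-1 s2^-1 s2^-1 s1^-1 s3^-1 s1^-1.
Braid B: s1 s3^-1 s1^-1 s2 s3^-1 s2^-1 s2^-1 s1^-1 s3^-1 s1^-1 s1^-1 s4 on 5 strands reduces by inverse Markov moves (closure unchanged at each step):
  Destabilize: the word has the form β·s4 where s4 occurs only as the final letter (β ∈ B_4); drop it and the last strand → 4 strands.
  Deconjugate: the word is γ·β·γ⁻¹ with γ = s1 (prefix) and γ⁻¹ = s1^-1 (suffix); strip both.
Reduced to β = s3^-1 s1^-1 s2 s3^-1 s2^-1 s2^-1 s1^-1 s3^-1 s1^-1 on 4 strands, 9 crossings.
Both give the same β = s3^-1 s1^-1 s2 s3^-1 s2^-1 s2^-1 s1^-1 s3^-1 s1^-1 on 4 strands, so one state sum suffices:
Braid: s3^-1 s1^-1 s2 s3^-1 s2^-1 s2^-1 s1^-1 s3^-1 s1^-1 on 4 strands, 9 crossings.
Writhe w = (#positive) - (#negative) = 1 - 8 = -7.
Enumerate smoothing states for the bracket polynomial. There are 2^9 = 512 states.
Each crossing splits two ways (0=vertical, 1=horizontal). The state's weight is A^(#A-smoothings - #B-smoothings) * d^(loops - 1).
Tabulate the states by total A-exponent and number of loops L (A-exp: L × count):
  A^9: L=6 ×1
  A^7: L=5 ×9
  A^5: L=4 ×34, L=6 ×2
  A^3: L=3 ×67, L=5 ×17
  A^1: L=2 ×69, L=4 ×56, L=6 ×1
  A^-1: L=1 ×30, L=3 ×88, L=5 ×8
  A^-3: L=2 ×61, L=4 ×23
  A^-5: L=1 ×9, L=3 ×26, L=5 ×1
  A^-7: L=2 ×6, L=4 ×3
  A^-9: L=3 ×1
Each group contributes A^e * Σ count * d^(L-1):
Powers of d = -A^2 - A^-2: d^2 = A^4 + 2 + A^-4; d^3 = -A^6 - 3*A^2 - 3*A^-2 - A^-6; d^4 = A^8 + 4*A^4 + 6 + 4*A^-4 + A^-8; d^5 = -A^10 - 5*A^6 - 10*A^2 - 10*A^-2 - 5*A^-6 - A^-10.
  A^9 * (d^5) = -A^19 - 5*A^15 - 10*A^11 - 10*A^7 - 5*A^3 - A^-1
  A^7 * (9*d^4) = 9*A^15 + 36*A^11 + 54*A^7 + 36*A^3 + 9*A^-1
  A^5 * (34*d^3 + 2*d^5) = -2*A^15 - 44*A^11 - 122*A^7 - 122*A^3 - 44*A^-1 - 2*A^-5
  A^3 * (67*d^2 + 17*d^4) = 17*A^11 + 135*A^7 + 236*A^3 + 135*A^-1 + 17*A^-5
  A^1 * (69*d + 56*d^3 + d^5) = -A^11 - 61*A^7 - 247*A^3 - 247*A^-1 - 61*A^-5 - A^-9
  A^-1 * (30 + 88*d^2 + 8*d^4) = 8*A^7 + 120*A^3 + 254*A^-1 + 120*A^-5 + 8*A^-9
  A^-3 * (61*d + 23*d^3) = -23*A^3 - 130*A^-1 - 130*A^-5 - 23*A^-9
  A^-5 * (9 + 26*d^2 + d^4) = A^3 + 30*A^-1 + 67*A^-5 + 30*A^-9 + A^-13
  A^-7 * (6*d + 3*d^3) = -3*A^-1 - 15*A^-5 - 15*A^-9 - 3*A^-13
  A^-9 * (d^2) = A^-5 + 2*A^-9 + A^-13
Summing the groups: <K> = -A^19 + 2*A^15 - 2*A^11 + 4*A^7 - 4*A^3 + 3*A^-1 - 3*A^-5 + A^-9 - A^-13
Normalise by the writhe: (-A^3)^(-w) = (-A^3)^(7) = -A^21, so f(A) = -A^21 * <K> = A^40 - 2*A^36 + 2*A^32 - 4*A^28 + 4*A^24 - 3*A^20 + 3*A^16 - A^12 + A^8.
Substitute A = t^(-1/4), i.e. A^e → t^(-e/4): V(t) = t^-2 - t^-3 + 3*t^-4 - 3*t^-5 + 4*t^-6 - 4*t^-7 + 2*t^-8 - 2*t^-9 + t^-10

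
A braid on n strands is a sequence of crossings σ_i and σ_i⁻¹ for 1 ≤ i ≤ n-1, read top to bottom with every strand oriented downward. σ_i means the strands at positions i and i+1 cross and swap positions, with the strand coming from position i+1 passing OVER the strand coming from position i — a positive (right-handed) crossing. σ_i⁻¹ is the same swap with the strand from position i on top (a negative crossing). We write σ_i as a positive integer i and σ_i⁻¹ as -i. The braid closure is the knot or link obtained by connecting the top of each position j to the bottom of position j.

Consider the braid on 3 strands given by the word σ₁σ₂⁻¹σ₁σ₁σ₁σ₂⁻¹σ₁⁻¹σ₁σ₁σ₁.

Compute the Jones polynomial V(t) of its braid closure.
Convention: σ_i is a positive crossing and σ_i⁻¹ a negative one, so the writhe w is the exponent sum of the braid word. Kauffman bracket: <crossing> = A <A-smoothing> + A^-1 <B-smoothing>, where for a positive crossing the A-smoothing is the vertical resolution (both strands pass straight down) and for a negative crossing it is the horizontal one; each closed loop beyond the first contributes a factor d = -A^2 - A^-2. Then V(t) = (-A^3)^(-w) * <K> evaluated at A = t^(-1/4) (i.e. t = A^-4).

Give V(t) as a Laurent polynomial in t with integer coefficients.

First cancel adjacent σ_i σ_i⁻¹ pairs (Reidemeister II — same braid, same closure): s1 s2^-1 s1 s1 s1 s2^-1 s1^-1 s1 s1 s1 → s1 s2^-1 s1 s1 s1 s2^-1 s1 s1.
Braid: s1 s2^-1 s1 s1 s1 s2^-1 s1 s1 on 3 strands, 8 crossings.
Writhe w = (#positive) - (#negative) = 6 - 2 = 4.
State-sum expansion of <K>. There are 2^8 = 256 states.
Each crossing splits two ways (0=vertical, 1=horizontal). The state's weight is A^(#A-smoothings - #B-smoothings) * d^(loops - 1).
Tabulate the states by total A-exponent and number of loops L (A-exp: L × count):
  A^8: L=3 ×1
  A^6: L=2 ×8
  A^4: L=1 ×21, L=3 ×7
  A^2: L=2 ×54, L=4 ×2
  A^0: L=3 ×70
  A^-2: L=4 ×56
  A^-4: L=5 ×28
  A^-6: L=6 ×8
  A^-8: L=7 ×1
Each group contributes A^e * Σ count * d^(L-1):
Powers of d = -A^2 - A^-2: d^2 = A^4 + 2 + A^-4; d^3 = -A^6 - 3*A^2 - 3*A^-2 - A^-6; d^4 = A^8 + 4*A^4 + 6 + 4*A^-4 + A^-8; d^5 = -A^10 - 5*A^6 - 10*A^2 - 10*A^-2 - 5*A^-6 - A^-10; d^6 = A^12 + 6*A^8 + 15*A^4 + 20 + 15*A^-4 + 6*A^-8 + A^-12.
  A^8 * (d^2) = A^12 + 2*A^8 + A^4
  A^6 * (8*d) = -8*A^8 - 8*A^4
  A^4 * (21 + 7*d^2) = 7*A^8 + 35*A^4 + 7
  A^2 * (54*d + 2*d^3) = -2*A^8 - 60*A^4 - 60 - 2*A^-4
  A^0 * (70*d^2) = 70*A^4 + 140 + 70*A^-4
  A^-2 * (56*d^3) = -56*A^4 - 168 - 168*A^-4 - 56*A^-8
  A^-4 * (28*d^4) = 28*A^4 + 112 + 168*A^-4 + 112*A^-8 + 28*A^-12
  A^-6 * (8*d^5) = -8*A^4 - 40 - 80*A^-4 - 80*A^-8 - 40*A^-12 - 8*A^-16
  A^-8 * (d^6) = A^4 + 6 + 15*A^-4 + 20*A^-8 + 15*A^-12 + 6*A^-16 + A^-20
Summing the groups: <K> = A^12 - A^8 + 3*A^4 - 3 + 3*A^-4 - 4*A^-8 + 3*A^-12 - 2*A^-16 + A^-20
Normalise by the writhe: (-A^3)^(-w) = (-A^3)^(-4) = A^-12, so f(A) = A^-12 * <K> = 1 - A^-4 + 3*A^-8 - 3*A^-12 + 3*A^-16 - 4*A^-20 + 3*A^-24 - 2*A^-28 + A^-32.
Substitute A = t^(-1/4), i.e. A^e → t^(-e/4): V(t) = t^8 - 2*t^7 + 3*t^6 - 4*t^5 + 3*t^4 - 3*t^3 + 3*t^2 - t + 1

Answer: t^8 - 2*t^7 + 3*t^6 - 4*t^5 + 3*t^4 - 3*t^3 + 3*t^2 - t + 1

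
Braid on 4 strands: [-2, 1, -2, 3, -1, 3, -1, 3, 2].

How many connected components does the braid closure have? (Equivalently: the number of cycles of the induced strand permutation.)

1

Derivation:
Track the strand permutation on 4 strands, starting from identity.
  step 1: s2^-1 swaps positions 2,3 -> [1 3 2 4]
  step 2: s1 swaps positions 1,2 -> [3 1 2 4]
  step 3: s2^-1 swaps positions 2,3 -> [3 2 1 4]
  step 4: s3 swaps positions 3,4 -> [3 2 4 1]
  step 5: s1^-1 swaps positions 1,2 -> [2 3 4 1]
  step 6: s3 swaps positions 3,4 -> [2 3 1 4]
  step 7: s1^-1 swaps positions 1,2 -> [3 2 1 4]
  step 8: s3 swaps positions 3,4 -> [3 2 4 1]
  step 9: s2 swaps positions 2,3 -> [3 4 2 1]
Final permutation (position -> original strand): [3 4 2 1]
Closure components = cycle count of this permutation = 1.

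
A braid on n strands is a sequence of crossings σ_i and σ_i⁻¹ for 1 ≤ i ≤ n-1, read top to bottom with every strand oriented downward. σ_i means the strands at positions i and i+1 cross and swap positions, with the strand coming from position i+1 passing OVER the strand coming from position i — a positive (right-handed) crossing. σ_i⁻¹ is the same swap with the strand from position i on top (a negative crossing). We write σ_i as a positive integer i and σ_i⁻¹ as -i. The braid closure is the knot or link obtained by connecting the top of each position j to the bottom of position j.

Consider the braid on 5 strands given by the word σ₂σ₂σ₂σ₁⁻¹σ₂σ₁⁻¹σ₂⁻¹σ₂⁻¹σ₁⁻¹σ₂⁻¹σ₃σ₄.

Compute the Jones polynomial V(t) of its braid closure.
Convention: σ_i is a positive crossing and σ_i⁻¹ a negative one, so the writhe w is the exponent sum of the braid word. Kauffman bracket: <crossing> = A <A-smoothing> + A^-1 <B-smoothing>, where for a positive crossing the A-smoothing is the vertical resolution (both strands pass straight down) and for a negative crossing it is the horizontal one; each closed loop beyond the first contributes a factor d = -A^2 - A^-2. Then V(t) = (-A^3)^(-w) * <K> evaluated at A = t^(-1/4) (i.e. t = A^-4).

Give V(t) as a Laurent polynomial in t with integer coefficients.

The presented braid s2 s2 s2 s1^-1 s2 s1^-1 s2^-1 s2^-1 s1^-1 s2^-1 s3 s4 on 5 strands reduces by inverse Markov moves (closure unchanged at each step):
  Destabilize: the word has the form β·s4 where s4 occurs only as the final letter (β ∈ B_4); drop it and the last strand → 4 strands.
  Destabilize: the word has the form β·s3 where s3 occurs only as the final letter (β ∈ B_3); drop it and the last strand → 3 strands.
  Deconjugate: the word is γ·β·γ⁻¹ with γ = s2 (prefix) and γ⁻¹ = s2^-1 (suffix); strip both.
Reduced to β = s2 s2 s1^-1 s2 s1^-1 s2^-1 s2^-1 s1^-1 on 3 strands, 8 crossings.
Compute on β:
Braid: s2 s2 s1^-1 s2 s1^-1 s2^-1 s2^-1 s1^-1 on 3 strands, 8 crossings.
Writhe w = (#positive) - (#negative) = 3 - 5 = -2.
State-sum expansion of <K>. There are 2^8 = 256 states.
Each crossing splits two ways (0=vertical, 1=horizontal). The state's weight is A^(#A-smoothings - #B-smoothings) * d^(loops - 1).
Tabulate the states by total A-exponent and number of loops L (A-exp: L × count):
  A^8: L=4 ×1
  A^6: L=3 ×8
  A^4: L=2 ×23, L=4 ×5
  A^2: L=1 ×22, L=3 ×33, L=5 ×1
  A^0: L=2 ×52, L=4 ×18
  A^-2: L=1 ×13, L=3 ×37, L=5 ×6
  A^-4: L=2 ×14, L=4 ×13, L=6 ×1
  A^-6: L=3 ×6, L=5 ×2
  A^-8: L=4 ×1
Each group contributes A^e * Σ count * d^(L-1):
Powers of d = -A^2 - A^-2: d^2 = A^4 + 2 + A^-4; d^3 = -A^6 - 3*A^2 - 3*A^-2 - A^-6; d^4 = A^8 + 4*A^4 + 6 + 4*A^-4 + A^-8; d^5 = -A^10 - 5*A^6 - 10*A^2 - 10*A^-2 - 5*A^-6 - A^-10.
  A^8 * (d^3) = -A^14 - 3*A^10 - 3*A^6 - A^2
  A^6 * (8*d^2) = 8*A^10 + 16*A^6 + 8*A^2
  A^4 * (23*d + 5*d^3) = -5*A^10 - 38*A^6 - 38*A^2 - 5*A^-2
  A^2 * (22 + 33*d^2 + d^4) = A^10 + 37*A^6 + 94*A^2 + 37*A^-2 + A^-6
  A^0 * (52*d + 18*d^3) = -18*A^6 - 106*A^2 - 106*A^-2 - 18*A^-6
  A^-2 * (13 + 37*d^2 + 6*d^4) = 6*A^6 + 61*A^2 + 123*A^-2 + 61*A^-6 + 6*A^-10
  A^-4 * (14*d + 13*d^3 + d^5) = -A^6 - 18*A^2 - 63*A^-2 - 63*A^-6 - 18*A^-10 - A^-14
  A^-6 * (6*d^2 + 2*d^4) = 2*A^2 + 14*A^-2 + 24*A^-6 + 14*A^-10 + 2*A^-14
  A^-8 * (d^3) = -A^-2 - 3*A^-6 - 3*A^-10 - A^-14
Summing the groups: <K> = -A^14 + A^10 - A^6 + 2*A^2 - A^-2 + 2*A^-6 - A^-10
Normalise by the writhe: (-A^3)^(-w) = (-A^3)^(2) = A^6, so f(A) = A^6 * <K> = -A^20 + A^16 - A^12 + 2*A^8 - A^4 + 2 - A^-4.
Substitute A = t^(-1/4), i.e. A^e → t^(-e/4): V(t) = -t + 2 - t^-1 + 2*t^-2 - t^-3 + t^-4 - t^-5

Answer: -t + 2 - t^-1 + 2*t^-2 - t^-3 + t^-4 - t^-5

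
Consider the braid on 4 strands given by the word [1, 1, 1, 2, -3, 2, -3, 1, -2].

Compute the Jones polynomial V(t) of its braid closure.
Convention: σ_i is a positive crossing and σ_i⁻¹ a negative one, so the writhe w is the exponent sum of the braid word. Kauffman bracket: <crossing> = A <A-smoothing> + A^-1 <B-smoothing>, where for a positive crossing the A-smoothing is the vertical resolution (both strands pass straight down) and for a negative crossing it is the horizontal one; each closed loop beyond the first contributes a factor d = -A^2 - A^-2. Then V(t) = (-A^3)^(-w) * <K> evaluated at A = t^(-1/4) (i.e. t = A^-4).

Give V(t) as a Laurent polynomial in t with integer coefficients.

Braid: s1 s1 s1 s2 s3^-1 s2 s3^-1 s1 s2^-1 on 4 strands, 9 crossings.
Writhe w = (#positive) - (#negative) = 6 - 3 = 3.
Computing the Kauffman bracket via state sum. There are 2^9 = 512 states.
Each crossing splits two ways (0=vertical, 1=horizontal). The state's weight is A^(#A-smoothings - #B-smoothings) * d^(loops - 1).
Tabulate the states by total A-exponent and number of loops L (A-exp: L × count):
  A^9: L=3 ×1
  A^7: L=2 ×7, L=4 ×2
  A^5: L=1 ×12, L=3 ×24
  A^3: L=2 ×66, L=4 ×18
  A^1: L=1 ×35, L=3 ×84, L=5 ×7
  A^-1: L=2 ×73, L=4 ×52, L=6 ×1
  A^-3: L=3 ×68, L=5 ×16
  A^-5: L=4 ×34, L=6 ×2
  A^-7: L=5 ×9
  A^-9: L=6 ×1
Each group contributes A^e * Σ count * d^(L-1):
Powers of d = -A^2 - A^-2: d^2 = A^4 + 2 + A^-4; d^3 = -A^6 - 3*A^2 - 3*A^-2 - A^-6; d^4 = A^8 + 4*A^4 + 6 + 4*A^-4 + A^-8; d^5 = -A^10 - 5*A^6 - 10*A^2 - 10*A^-2 - 5*A^-6 - A^-10.
  A^9 * (d^2) = A^13 + 2*A^9 + A^5
  A^7 * (7*d + 2*d^3) = -2*A^13 - 13*A^9 - 13*A^5 - 2*A
  A^5 * (12 + 24*d^2) = 24*A^9 + 60*A^5 + 24*A
  A^3 * (66*d + 18*d^3) = -18*A^9 - 120*A^5 - 120*A - 18*A^-3
  A^1 * (35 + 84*d^2 + 7*d^4) = 7*A^9 + 112*A^5 + 245*A + 112*A^-3 + 7*A^-7
  A^-1 * (73*d + 52*d^3 + d^5) = -A^9 - 57*A^5 - 239*A - 239*A^-3 - 57*A^-7 - A^-11
  A^-3 * (68*d^2 + 16*d^4) = 16*A^5 + 132*A + 232*A^-3 + 132*A^-7 + 16*A^-11
  A^-5 * (34*d^3 + 2*d^5) = -2*A^5 - 44*A - 122*A^-3 - 122*A^-7 - 44*A^-11 - 2*A^-15
  A^-7 * (9*d^4) = 9*A + 36*A^-3 + 54*A^-7 + 36*A^-11 + 9*A^-15
  A^-9 * (d^5) = -A - 5*A^-3 - 10*A^-7 - 10*A^-11 - 5*A^-15 - A^-19
Summing the groups: <K> = -A^13 + A^9 - 3*A^5 + 4*A - 4*A^-3 + 4*A^-7 - 3*A^-11 + 2*A^-15 - A^-19
Normalise by the writhe: (-A^3)^(-w) = (-A^3)^(-3) = -A^-9, so f(A) = -A^-9 * <K> = A^4 - 1 + 3*A^-4 - 4*A^-8 + 4*A^-12 - 4*A^-16 + 3*A^-20 - 2*A^-24 + A^-28.
Substitute A = t^(-1/4), i.e. A^e → t^(-e/4): V(t) = t^7 - 2*t^6 + 3*t^5 - 4*t^4 + 4*t^3 - 4*t^2 + 3*t - 1 + t^-1

Answer: t^7 - 2*t^6 + 3*t^5 - 4*t^4 + 4*t^3 - 4*t^2 + 3*t - 1 + t^-1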